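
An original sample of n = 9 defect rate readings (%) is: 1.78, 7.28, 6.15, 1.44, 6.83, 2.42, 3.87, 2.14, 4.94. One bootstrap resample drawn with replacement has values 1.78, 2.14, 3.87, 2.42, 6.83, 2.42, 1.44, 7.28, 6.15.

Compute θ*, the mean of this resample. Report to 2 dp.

θ* = 3.81

Mean = (1.78 + 2.14 + 3.87 + 2.42 + 6.83 + 2.42 + 1.44 + 7.28 + 6.15) / 9 = 34.330 / 9 = 3.81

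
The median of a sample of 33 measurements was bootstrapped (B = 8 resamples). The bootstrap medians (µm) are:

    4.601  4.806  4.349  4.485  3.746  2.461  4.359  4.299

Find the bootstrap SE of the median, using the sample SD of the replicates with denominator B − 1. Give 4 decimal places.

SE* = 0.7432

Bootstrap SE is the standard deviation of the 8 replicate medians.
Mean of replicates: (4.601 + 4.806 + 4.349 + 4.485 + 3.746 + 2.461 + 4.359 + 4.299) / 8 = 33.10600 / 8 = 4.13825
Sum of squared deviations: (+0.46275)² + (+0.66775)² + (+0.21075)² + (+0.34675)² + (−0.39225)² + (−1.67725)² + (+0.22075)² + (+0.16075)² = 3.86628
Variance = 3.86628 / 7 = 0.55233
SE* = √0.55233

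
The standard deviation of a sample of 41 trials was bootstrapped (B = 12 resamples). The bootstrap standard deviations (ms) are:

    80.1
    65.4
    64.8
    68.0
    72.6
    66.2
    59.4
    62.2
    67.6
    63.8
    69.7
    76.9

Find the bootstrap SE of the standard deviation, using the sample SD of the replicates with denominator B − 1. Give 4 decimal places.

Bootstrap SE is the standard deviation of the 12 replicate standard deviations.
Mean of replicates: (80.1 + 65.4 + 64.8 + 68.0 + 72.6 + 66.2 + 59.4 + 62.2 + 67.6 + 63.8 + 69.7 + 76.9) / 12 = 816.70000 / 12 = 68.05833
Sum of squared deviations: (+12.04167)² + (−2.65833)² + (−3.25833)² + (−0.05833)² + (+4.54167)² + (−1.85833)² + (−8.65833)² + (−5.85833)² + (−0.45833)² + (−4.25833)² + (+1.64167)² + (+8.84167)² = 395.26917
Variance = 395.26917 / 11 = 35.93356
SE* = √35.93356

SE* = 5.9945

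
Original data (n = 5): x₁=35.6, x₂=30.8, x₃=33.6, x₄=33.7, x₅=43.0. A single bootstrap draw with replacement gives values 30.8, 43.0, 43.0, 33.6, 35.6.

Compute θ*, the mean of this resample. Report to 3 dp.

Mean = (30.8 + 43.0 + 43.0 + 33.6 + 35.6) / 5 = 186.00 / 5 = 37.200

θ* = 37.200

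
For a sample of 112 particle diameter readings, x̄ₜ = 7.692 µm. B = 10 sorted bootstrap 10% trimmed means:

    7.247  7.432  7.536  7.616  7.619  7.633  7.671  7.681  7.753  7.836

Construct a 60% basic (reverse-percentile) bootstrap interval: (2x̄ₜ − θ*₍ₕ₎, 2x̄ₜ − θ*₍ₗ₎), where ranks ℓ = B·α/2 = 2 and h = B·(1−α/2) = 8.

(7.703, 7.952)

Percentile endpoints at ranks 2 and 8: θ*₍2₎ = 7.432, θ*₍8₎ = 7.681.
Basic interval reflects these around x̄ₜ:
  lower = 2 × 7.692 − 7.681 = 7.703
  upper = 2 × 7.692 − 7.432 = 7.952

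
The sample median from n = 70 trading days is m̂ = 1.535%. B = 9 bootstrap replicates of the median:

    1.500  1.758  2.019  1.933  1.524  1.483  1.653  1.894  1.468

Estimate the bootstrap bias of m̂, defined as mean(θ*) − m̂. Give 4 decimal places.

mean(θ*) = (1.500 + 1.758 + 2.019 + 1.933 + 1.524 + 1.483 + 1.653 + 1.894 + 1.468) / 9 = 1.69244
bias = 1.69244 − 1.535

bias = +0.1574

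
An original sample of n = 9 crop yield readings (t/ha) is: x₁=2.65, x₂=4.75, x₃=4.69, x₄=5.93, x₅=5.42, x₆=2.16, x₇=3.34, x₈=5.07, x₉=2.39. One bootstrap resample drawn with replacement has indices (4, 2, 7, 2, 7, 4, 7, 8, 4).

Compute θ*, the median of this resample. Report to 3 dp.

Resample values: 5.93, 4.75, 3.34, 4.75, 3.34, 5.93, 3.34, 5.07, 5.93.
Sorted: 3.34, 3.34, 3.34, 4.75, 4.75, 5.07, 5.93, 5.93, 5.93
Median = middle value = 4.750

θ* = 4.750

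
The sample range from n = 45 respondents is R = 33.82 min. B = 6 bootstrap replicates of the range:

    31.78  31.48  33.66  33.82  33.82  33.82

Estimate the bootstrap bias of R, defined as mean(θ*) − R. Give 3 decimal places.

mean(θ*) = (31.78 + 31.48 + 33.66 + 33.82 + 33.82 + 33.82) / 6 = 33.0633
bias = 33.0633 − 33.82

bias = −0.757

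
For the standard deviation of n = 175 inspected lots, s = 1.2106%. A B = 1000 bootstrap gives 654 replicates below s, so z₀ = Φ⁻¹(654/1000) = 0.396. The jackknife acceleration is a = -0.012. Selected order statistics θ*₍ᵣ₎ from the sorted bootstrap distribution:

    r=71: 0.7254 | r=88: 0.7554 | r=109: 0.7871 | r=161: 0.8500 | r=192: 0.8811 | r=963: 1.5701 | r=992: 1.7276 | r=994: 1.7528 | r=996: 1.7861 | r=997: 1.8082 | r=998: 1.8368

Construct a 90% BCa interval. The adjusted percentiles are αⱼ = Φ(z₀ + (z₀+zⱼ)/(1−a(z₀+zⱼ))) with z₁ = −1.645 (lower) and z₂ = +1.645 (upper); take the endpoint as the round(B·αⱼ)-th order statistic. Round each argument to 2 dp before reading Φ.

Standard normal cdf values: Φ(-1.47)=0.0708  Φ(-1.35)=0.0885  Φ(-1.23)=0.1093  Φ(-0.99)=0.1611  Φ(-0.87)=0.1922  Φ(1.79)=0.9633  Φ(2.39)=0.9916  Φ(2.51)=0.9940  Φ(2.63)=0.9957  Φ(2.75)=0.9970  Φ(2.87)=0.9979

Lower: z₀ + z₁ = 0.396 + (-1.645) = -1.249; 1 − a(z₀+z₁) = 1 − (-0.012)(-1.249) = 0.9850; argument = 0.396 + (-1.249)/0.9850 = -0.8720 → -0.87.
α₁ = Φ(-0.87) = 0.1922; rank = round(1000 × 0.1922) = 192; θ*₍192₎ = 0.8811.
Upper: z₀ + z₂ = 2.041; 1 − a(z₀+z₂) = 1.0245; argument = 2.3882 → 2.39; α₂ = 0.9916; rank = 992; θ*₍992₎ = 1.7276.

(0.8811, 1.7276)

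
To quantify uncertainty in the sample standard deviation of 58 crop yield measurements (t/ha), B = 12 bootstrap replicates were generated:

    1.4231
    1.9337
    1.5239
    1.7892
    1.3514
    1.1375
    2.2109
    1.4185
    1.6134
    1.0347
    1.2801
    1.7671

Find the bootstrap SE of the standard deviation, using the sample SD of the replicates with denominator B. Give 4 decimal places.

Bootstrap SE is the standard deviation of the 12 replicate standard deviations.
Mean of replicates: (1.4231 + 1.9337 + 1.5239 + 1.7892 + 1.3514 + 1.1375 + 2.2109 + 1.4185 + 1.6134 + 1.0347 + 1.2801 + 1.7671) / 12 = 18.48350 / 12 = 1.54029
Sum of squared deviations: (−0.11719)² + (+0.39341)² + (−0.01639)² + (+0.24891)² + (−0.18889)² + (−0.40279)² + (+0.67061)² + (−0.12179)² + (+0.07311)² + (−0.50559)² + (−0.26019)² + (+0.22681)² = 1.27331
Variance = 1.27331 / 12 = 0.10611
SE* = √0.10611

SE* = 0.3257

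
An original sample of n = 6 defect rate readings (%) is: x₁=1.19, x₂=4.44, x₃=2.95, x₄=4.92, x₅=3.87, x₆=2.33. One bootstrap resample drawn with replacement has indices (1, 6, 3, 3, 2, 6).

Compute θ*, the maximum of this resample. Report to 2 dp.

Resample values: 1.19, 2.33, 2.95, 2.95, 4.44, 2.33.
Maximum = 4.44

θ* = 4.44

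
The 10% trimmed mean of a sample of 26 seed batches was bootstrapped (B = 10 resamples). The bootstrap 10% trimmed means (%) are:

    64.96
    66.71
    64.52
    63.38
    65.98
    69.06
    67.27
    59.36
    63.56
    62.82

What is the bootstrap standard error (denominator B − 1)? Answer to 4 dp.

SE* = 2.7172

Bootstrap SE is the standard deviation of the 10 replicate 10% trimmed means.
Mean of replicates: (64.96 + 66.71 + 64.52 + 63.38 + 65.98 + 69.06 + 67.27 + 59.36 + 63.56 + 62.82) / 10 = 647.62000 / 10 = 64.76200
Sum of squared deviations: (+0.19800)² + (+1.94800)² + (−0.24200)² + (−1.38200)² + (+1.21800)² + (+4.29800)² + (+2.50800)² + (−5.40200)² + (−1.20200)² + (−1.94200)² = 66.44656
Variance = 66.44656 / 9 = 7.38295
SE* = √7.38295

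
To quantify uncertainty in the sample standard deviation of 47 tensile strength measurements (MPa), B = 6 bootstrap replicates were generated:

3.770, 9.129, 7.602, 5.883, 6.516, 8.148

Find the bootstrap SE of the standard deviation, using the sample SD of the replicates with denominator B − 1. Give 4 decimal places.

SE* = 1.8961

Bootstrap SE is the standard deviation of the 6 replicate standard deviations.
Mean of replicates: (3.770 + 9.129 + 7.602 + 5.883 + 6.516 + 8.148) / 6 = 41.04800 / 6 = 6.84133
Sum of squared deviations: (−3.07133)² + (+2.28767)² + (+0.76067)² + (−0.95833)² + (−0.32533)² + (+1.30667)² = 17.97674
Variance = 17.97674 / 5 = 3.59535
SE* = √3.59535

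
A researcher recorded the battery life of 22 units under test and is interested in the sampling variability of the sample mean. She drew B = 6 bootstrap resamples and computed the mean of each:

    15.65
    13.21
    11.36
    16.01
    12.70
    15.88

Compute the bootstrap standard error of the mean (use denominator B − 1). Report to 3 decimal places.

SE* = 1.973

Bootstrap SE is the standard deviation of the 6 replicate means.
Mean of replicates: (15.65 + 13.21 + 11.36 + 16.01 + 12.70 + 15.88) / 6 = 84.8100 / 6 = 14.1350
Sum of squared deviations: (+1.5150)² + (−0.9250)² + (−2.7750)² + (+1.8750)² + (−1.4350)² + (+1.7450)² = 19.4714
Variance = 19.4714 / 5 = 3.8943
SE* = √3.8943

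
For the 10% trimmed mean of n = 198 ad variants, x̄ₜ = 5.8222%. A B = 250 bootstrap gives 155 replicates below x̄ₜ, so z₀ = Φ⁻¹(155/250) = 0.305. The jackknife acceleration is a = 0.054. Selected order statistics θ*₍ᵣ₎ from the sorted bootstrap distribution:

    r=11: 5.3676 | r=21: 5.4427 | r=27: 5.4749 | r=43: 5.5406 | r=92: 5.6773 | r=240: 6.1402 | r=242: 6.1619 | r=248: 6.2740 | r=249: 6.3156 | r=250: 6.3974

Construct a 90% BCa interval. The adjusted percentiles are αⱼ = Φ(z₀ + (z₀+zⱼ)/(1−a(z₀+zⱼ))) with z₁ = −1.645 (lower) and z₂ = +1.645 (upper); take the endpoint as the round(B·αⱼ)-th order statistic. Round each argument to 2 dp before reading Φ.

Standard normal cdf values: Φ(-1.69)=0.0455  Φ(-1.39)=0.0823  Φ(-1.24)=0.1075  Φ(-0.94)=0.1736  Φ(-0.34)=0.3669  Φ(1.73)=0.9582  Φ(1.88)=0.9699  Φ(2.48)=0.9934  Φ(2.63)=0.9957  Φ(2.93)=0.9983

(5.5406, 6.2740)

Lower: z₀ + z₁ = 0.305 + (-1.645) = -1.340; 1 − a(z₀+z₁) = 1 − (0.054)(-1.340) = 1.0724; argument = 0.305 + (-1.340)/1.0724 = -0.9446 → -0.94.
α₁ = Φ(-0.94) = 0.1736; rank = round(250 × 0.1736) = 43; θ*₍43₎ = 5.5406.
Upper: z₀ + z₂ = 1.950; 1 − a(z₀+z₂) = 0.8947; argument = 2.4845 → 2.48; α₂ = 0.9934; rank = 248; θ*₍248₎ = 6.2740.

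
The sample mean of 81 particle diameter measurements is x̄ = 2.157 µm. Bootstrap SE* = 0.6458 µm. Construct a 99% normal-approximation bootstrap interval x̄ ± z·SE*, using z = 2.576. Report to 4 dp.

(0.4934, 3.8206)

Margin = 2.576 × 0.6458 = 1.66358
Interval: 2.157 ± 1.66358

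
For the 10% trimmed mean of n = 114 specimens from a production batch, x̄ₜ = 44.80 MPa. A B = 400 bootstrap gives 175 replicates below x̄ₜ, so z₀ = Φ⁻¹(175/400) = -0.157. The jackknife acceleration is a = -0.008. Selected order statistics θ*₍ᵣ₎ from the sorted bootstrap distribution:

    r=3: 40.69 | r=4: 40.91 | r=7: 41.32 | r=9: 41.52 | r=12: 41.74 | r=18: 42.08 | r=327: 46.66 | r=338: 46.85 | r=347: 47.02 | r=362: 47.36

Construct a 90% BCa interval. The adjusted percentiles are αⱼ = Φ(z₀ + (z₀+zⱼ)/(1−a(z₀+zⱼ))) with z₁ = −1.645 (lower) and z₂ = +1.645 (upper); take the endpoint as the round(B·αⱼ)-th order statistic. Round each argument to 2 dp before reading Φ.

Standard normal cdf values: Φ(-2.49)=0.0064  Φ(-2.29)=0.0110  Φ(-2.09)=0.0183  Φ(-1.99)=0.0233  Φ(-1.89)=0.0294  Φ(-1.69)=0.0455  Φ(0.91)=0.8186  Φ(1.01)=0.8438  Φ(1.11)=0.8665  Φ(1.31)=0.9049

(41.52, 47.36)

Lower: z₀ + z₁ = -0.157 + (-1.645) = -1.802; 1 − a(z₀+z₁) = 1 − (-0.008)(-1.802) = 0.9856; argument = -0.157 + (-1.802)/0.9856 = -1.9854 → -1.99.
α₁ = Φ(-1.99) = 0.0233; rank = round(400 × 0.0233) = 9; θ*₍9₎ = 41.52.
Upper: z₀ + z₂ = 1.488; 1 − a(z₀+z₂) = 1.0119; argument = 1.3135 → 1.31; α₂ = 0.9049; rank = 362; θ*₍362₎ = 47.36.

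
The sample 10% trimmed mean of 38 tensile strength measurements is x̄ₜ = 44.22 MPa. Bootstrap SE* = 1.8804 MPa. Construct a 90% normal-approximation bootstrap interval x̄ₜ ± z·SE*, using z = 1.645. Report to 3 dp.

Margin = 1.645 × 1.8804 = 3.0933
Interval: 44.22 ± 3.0933

(41.127, 47.313)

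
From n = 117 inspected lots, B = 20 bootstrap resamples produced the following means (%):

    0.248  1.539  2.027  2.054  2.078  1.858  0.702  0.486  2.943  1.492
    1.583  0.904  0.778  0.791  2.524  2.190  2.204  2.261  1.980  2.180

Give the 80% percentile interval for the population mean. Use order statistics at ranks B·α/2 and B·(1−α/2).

Sorted replicates: 0.248, 0.486, 0.702, 0.778, 0.791, 0.904, 1.492, 1.539, 1.583, 1.858, 1.980, 2.027, 2.054, 2.078, 2.180, 2.190, 2.204, 2.261, 2.524, 2.943
α = 0.20; lower rank = 20 × 0.100 = 2; upper rank = 20 × 0.900 = 18.
The 2nd smallest replicate is 0.486; the 18th is 2.261.

(0.486, 2.261)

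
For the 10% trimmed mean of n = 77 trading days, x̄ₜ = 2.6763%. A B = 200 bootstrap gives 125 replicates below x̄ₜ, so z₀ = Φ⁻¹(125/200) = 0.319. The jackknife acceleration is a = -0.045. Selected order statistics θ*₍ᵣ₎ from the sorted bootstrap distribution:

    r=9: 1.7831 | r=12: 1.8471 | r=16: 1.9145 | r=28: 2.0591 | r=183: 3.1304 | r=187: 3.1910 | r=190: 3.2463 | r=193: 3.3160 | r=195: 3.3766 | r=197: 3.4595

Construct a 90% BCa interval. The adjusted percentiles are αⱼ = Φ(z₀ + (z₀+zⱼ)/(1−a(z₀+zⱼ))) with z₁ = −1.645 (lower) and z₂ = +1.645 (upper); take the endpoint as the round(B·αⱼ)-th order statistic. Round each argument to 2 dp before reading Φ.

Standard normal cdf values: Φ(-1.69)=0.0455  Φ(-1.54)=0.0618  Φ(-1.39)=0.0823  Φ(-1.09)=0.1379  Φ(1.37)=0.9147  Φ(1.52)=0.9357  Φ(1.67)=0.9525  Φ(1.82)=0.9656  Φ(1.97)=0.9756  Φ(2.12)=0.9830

Lower: z₀ + z₁ = 0.319 + (-1.645) = -1.326; 1 − a(z₀+z₁) = 1 − (-0.045)(-1.326) = 0.9403; argument = 0.319 + (-1.326)/0.9403 = -1.0911 → -1.09.
α₁ = Φ(-1.09) = 0.1379; rank = round(200 × 0.1379) = 28; θ*₍28₎ = 2.0591.
Upper: z₀ + z₂ = 1.964; 1 − a(z₀+z₂) = 1.0884; argument = 2.1235 → 2.12; α₂ = 0.9830; rank = 197; θ*₍197₎ = 3.4595.

(2.0591, 3.4595)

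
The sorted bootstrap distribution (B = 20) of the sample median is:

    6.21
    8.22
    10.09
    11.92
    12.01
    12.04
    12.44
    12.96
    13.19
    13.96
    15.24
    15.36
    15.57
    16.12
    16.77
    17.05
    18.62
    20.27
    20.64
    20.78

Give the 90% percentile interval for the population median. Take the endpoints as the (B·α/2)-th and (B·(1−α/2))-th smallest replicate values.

(6.21, 20.64)

α = 0.10; lower rank = 20 × 0.050 = 1; upper rank = 20 × 0.950 = 19.
The 1st smallest replicate is 6.21; the 19th is 20.64.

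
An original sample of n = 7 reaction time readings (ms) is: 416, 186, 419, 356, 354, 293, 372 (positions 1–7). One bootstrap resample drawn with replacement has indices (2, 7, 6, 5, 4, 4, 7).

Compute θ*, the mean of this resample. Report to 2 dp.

θ* = 327.00

Resample values: 186, 372, 293, 354, 356, 356, 372.
Mean = (186 + 372 + 293 + 354 + 356 + 356 + 372) / 7 = 2289.0 / 7 = 327.00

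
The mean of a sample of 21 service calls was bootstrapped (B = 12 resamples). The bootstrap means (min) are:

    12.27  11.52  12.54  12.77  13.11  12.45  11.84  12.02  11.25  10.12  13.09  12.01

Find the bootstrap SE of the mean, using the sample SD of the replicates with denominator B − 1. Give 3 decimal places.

SE* = 0.845

Bootstrap SE is the standard deviation of the 12 replicate means.
Mean of replicates: (12.27 + 11.52 + 12.54 + 12.77 + 13.11 + 12.45 + 11.84 + 12.02 + 11.25 + 10.12 + 13.09 + 12.01) / 12 = 144.9900 / 12 = 12.0825
Sum of squared deviations: (+0.1875)² + (−0.5625)² + (+0.4575)² + (+0.6875)² + (+1.0275)² + (+0.3675)² + (−0.2425)² + (−0.0625)² + (−0.8325)² + (−1.9625)² + (+1.0075)² + (−0.0725)² = 7.8518
Variance = 7.8518 / 11 = 0.7138
SE* = √0.7138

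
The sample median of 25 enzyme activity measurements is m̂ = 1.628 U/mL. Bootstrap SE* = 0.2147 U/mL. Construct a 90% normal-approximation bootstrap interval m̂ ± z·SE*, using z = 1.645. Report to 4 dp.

Margin = 1.645 × 0.2147 = 0.35318
Interval: 1.628 ± 0.35318

(1.2748, 1.9812)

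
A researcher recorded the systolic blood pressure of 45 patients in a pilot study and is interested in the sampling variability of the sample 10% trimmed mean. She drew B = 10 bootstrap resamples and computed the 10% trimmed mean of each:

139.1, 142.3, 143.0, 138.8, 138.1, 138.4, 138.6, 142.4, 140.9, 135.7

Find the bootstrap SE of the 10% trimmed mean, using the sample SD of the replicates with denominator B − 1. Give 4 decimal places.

SE* = 2.3334

Bootstrap SE is the standard deviation of the 10 replicate 10% trimmed means.
Mean of replicates: (139.1 + 142.3 + 143.0 + 138.8 + 138.1 + 138.4 + 138.6 + 142.4 + 140.9 + 135.7) / 10 = 1397.30000 / 10 = 139.73000
Sum of squared deviations: (−0.63000)² + (+2.57000)² + (+3.27000)² + (−0.93000)² + (−1.63000)² + (−1.33000)² + (−1.13000)² + (+2.67000)² + (+1.17000)² + (−4.03000)² = 49.00100
Variance = 49.00100 / 9 = 5.44456
SE* = √5.44456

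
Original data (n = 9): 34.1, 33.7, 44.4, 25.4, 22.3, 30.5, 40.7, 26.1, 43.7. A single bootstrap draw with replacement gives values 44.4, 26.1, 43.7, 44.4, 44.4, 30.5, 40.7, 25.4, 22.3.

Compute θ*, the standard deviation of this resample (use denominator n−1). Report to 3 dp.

θ* = 9.493

Mean = 35.7667; sum of squared deviations = 720.8800
s² = 720.8800 / 8 = 90.1100
s = √90.1100 = 9.493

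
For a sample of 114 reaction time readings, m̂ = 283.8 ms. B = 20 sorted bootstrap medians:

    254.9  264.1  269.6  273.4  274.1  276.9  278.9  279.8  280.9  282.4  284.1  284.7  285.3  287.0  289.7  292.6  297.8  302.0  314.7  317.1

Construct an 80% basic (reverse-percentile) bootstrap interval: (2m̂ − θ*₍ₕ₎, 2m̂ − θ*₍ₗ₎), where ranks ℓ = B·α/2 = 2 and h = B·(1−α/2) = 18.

Percentile endpoints at ranks 2 and 18: θ*₍2₎ = 264.1, θ*₍18₎ = 302.0.
Basic interval reflects these around m̂:
  lower = 2 × 283.8 − 302.0 = 265.6
  upper = 2 × 283.8 − 264.1 = 303.5

(265.6, 303.5)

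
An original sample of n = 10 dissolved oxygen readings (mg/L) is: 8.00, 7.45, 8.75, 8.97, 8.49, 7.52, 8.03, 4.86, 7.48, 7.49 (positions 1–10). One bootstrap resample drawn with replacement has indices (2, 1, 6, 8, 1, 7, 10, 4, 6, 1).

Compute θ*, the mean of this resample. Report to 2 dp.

θ* = 7.58

Resample values: 7.45, 8.00, 7.52, 4.86, 8.00, 8.03, 7.49, 8.97, 7.52, 8.00.
Mean = (7.45 + 8.00 + 7.52 + 4.86 + 8.00 + 8.03 + 7.49 + 8.97 + 7.52 + 8.00) / 10 = 75.840 / 10 = 7.58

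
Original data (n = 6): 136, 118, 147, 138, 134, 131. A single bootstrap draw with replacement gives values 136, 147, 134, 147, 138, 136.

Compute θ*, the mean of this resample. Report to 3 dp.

Mean = (136 + 147 + 134 + 147 + 138 + 136) / 6 = 838.0 / 6 = 139.667

θ* = 139.667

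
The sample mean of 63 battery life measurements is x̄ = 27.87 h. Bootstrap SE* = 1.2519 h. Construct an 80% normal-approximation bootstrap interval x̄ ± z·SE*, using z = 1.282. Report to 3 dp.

Margin = 1.282 × 1.2519 = 1.6049
Interval: 27.87 ± 1.6049

(26.265, 29.475)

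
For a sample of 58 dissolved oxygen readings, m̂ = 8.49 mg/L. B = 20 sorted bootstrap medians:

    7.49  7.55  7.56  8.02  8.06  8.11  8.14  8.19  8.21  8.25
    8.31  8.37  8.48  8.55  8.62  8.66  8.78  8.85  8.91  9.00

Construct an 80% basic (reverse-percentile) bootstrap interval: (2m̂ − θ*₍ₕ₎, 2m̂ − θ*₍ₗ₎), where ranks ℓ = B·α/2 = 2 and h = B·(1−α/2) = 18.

Percentile endpoints at ranks 2 and 18: θ*₍2₎ = 7.55, θ*₍18₎ = 8.85.
Basic interval reflects these around m̂:
  lower = 2 × 8.49 − 8.85 = 8.13
  upper = 2 × 8.49 − 7.55 = 9.43

(8.13, 9.43)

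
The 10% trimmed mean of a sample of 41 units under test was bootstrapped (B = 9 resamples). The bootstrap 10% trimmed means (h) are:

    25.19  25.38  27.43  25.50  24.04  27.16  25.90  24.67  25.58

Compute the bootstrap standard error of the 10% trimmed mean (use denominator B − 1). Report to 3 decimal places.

SE* = 1.083

Bootstrap SE is the standard deviation of the 9 replicate 10% trimmed means.
Mean of replicates: (25.19 + 25.38 + 27.43 + 25.50 + 24.04 + 27.16 + 25.90 + 24.67 + 25.58) / 9 = 230.8500 / 9 = 25.6500
Sum of squared deviations: (−0.4600)² + (−0.2700)² + (+1.7800)² + (−0.1500)² + (−1.6100)² + (+1.5100)² + (+0.2500)² + (−0.9800)² + (−0.0700)² = 9.3754
Variance = 9.3754 / 8 = 1.1719
SE* = √1.1719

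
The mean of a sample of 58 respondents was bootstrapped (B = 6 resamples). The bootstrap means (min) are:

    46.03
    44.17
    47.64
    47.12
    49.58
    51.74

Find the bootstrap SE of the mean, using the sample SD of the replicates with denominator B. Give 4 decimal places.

Bootstrap SE is the standard deviation of the 6 replicate means.
Mean of replicates: (46.03 + 44.17 + 47.64 + 47.12 + 49.58 + 51.74) / 6 = 286.28000 / 6 = 47.71333
Sum of squared deviations: (−1.68333)² + (−3.54333)² + (−0.07333)² + (−0.59333)² + (+1.86667)² + (+4.02667)² = 35.44473
Variance = 35.44473 / 6 = 5.90746
SE* = √5.90746

SE* = 2.4305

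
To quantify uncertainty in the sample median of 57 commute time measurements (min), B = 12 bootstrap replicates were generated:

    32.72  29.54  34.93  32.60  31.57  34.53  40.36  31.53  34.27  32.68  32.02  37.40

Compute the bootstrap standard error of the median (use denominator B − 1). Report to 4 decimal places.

Bootstrap SE is the standard deviation of the 12 replicate medians.
Mean of replicates: (32.72 + 29.54 + 34.93 + 32.60 + 31.57 + 34.53 + 40.36 + 31.53 + 34.27 + 32.68 + 32.02 + 37.40) / 12 = 404.15000 / 12 = 33.67917
Sum of squared deviations: (−0.95917)² + (−4.13917)² + (+1.25083)² + (−1.07917)² + (−2.10917)² + (+0.85083)² + (+6.68083)² + (−2.14917)² + (+0.59083)² + (−0.99917)² + (−1.65917)² + (+3.72083)² = 93.15169
Variance = 93.15169 / 11 = 8.46834
SE* = √8.46834

SE* = 2.9100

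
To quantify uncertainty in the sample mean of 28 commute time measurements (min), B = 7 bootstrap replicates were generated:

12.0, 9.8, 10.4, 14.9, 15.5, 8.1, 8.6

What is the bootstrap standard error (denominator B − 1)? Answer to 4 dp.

Bootstrap SE is the standard deviation of the 7 replicate means.
Mean of replicates: (12.0 + 9.8 + 10.4 + 14.9 + 15.5 + 8.1 + 8.6) / 7 = 79.30000 / 7 = 11.32857
Sum of squared deviations: (+0.67143)² + (−1.52857)² + (−0.92857)² + (+3.57143)² + (+4.17143)² + (−3.22857)² + (−2.72857)² = 51.67429
Variance = 51.67429 / 6 = 8.61238
SE* = √8.61238

SE* = 2.9347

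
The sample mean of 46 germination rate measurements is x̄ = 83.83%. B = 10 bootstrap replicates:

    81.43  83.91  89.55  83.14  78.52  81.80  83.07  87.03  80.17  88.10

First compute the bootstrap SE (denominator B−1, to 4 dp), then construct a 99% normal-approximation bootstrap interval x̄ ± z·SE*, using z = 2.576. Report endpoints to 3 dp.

(74.683, 92.977)

Mean of replicates = 83.6720; sum of squared deviations = 113.4744; SE* = √(113.4744/9) = 3.5508
Margin = 2.576 × 3.5508 = 9.1469
Interval: 83.83 ± 9.1469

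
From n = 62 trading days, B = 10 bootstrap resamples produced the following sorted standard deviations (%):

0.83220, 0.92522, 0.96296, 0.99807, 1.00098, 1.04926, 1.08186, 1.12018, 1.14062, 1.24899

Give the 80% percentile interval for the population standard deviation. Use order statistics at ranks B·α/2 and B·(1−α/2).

α = 0.20; lower rank = 10 × 0.100 = 1; upper rank = 10 × 0.900 = 9.
The 1st smallest replicate is 0.83220; the 9th is 1.14062.

(0.83220, 1.14062)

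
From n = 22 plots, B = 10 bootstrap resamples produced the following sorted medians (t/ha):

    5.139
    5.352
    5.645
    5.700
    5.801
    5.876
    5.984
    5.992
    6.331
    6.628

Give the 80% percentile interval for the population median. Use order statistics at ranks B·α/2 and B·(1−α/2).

(5.139, 6.331)

α = 0.20; lower rank = 10 × 0.100 = 1; upper rank = 10 × 0.900 = 9.
The 1st smallest replicate is 5.139; the 9th is 6.331.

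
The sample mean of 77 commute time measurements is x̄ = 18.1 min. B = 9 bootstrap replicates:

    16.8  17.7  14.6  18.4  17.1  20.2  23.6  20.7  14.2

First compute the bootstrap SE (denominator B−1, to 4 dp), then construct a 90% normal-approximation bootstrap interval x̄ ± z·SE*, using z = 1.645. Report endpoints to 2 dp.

Mean of replicates = 18.1444; sum of squared deviations = 71.8022; SE* = √(71.8022/8) = 2.9959
Margin = 1.645 × 2.9959 = 4.928
Interval: 18.1 ± 4.928

(13.17, 23.03)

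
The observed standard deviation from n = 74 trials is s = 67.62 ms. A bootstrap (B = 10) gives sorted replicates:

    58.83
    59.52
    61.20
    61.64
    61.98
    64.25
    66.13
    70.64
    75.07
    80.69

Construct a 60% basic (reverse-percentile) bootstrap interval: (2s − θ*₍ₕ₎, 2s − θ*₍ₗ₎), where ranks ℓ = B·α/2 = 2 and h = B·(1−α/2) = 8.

Percentile endpoints at ranks 2 and 8: θ*₍2₎ = 59.52, θ*₍8₎ = 70.64.
Basic interval reflects these around s:
  lower = 2 × 67.62 − 70.64 = 64.60
  upper = 2 × 67.62 − 59.52 = 75.72

(64.60, 75.72)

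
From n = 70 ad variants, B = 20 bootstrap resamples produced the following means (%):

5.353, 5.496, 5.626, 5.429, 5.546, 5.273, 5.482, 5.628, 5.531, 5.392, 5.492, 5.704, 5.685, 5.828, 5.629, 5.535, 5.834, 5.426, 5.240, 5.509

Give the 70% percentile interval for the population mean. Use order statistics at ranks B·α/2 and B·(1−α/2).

Sorted replicates: 5.240, 5.273, 5.353, 5.392, 5.426, 5.429, 5.482, 5.492, 5.496, 5.509, 5.531, 5.535, 5.546, 5.626, 5.628, 5.629, 5.685, 5.704, 5.828, 5.834
α = 0.30; lower rank = 20 × 0.150 = 3; upper rank = 20 × 0.850 = 17.
The 3rd smallest replicate is 5.353; the 17th is 5.685.

(5.353, 5.685)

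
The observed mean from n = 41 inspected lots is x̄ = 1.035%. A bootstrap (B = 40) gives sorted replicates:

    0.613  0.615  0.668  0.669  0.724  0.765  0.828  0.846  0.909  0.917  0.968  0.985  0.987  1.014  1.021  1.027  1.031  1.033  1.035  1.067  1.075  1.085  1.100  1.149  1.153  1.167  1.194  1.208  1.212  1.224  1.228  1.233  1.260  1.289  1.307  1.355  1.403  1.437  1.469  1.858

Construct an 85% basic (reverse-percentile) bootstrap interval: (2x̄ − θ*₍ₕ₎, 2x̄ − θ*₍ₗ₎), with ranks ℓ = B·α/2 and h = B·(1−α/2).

(0.667, 1.402)

Percentile endpoints at ranks 3 and 37: θ*₍3₎ = 0.668, θ*₍37₎ = 1.403.
Basic interval reflects these around x̄:
  lower = 2 × 1.035 − 1.403 = 0.667
  upper = 2 × 1.035 − 0.668 = 1.402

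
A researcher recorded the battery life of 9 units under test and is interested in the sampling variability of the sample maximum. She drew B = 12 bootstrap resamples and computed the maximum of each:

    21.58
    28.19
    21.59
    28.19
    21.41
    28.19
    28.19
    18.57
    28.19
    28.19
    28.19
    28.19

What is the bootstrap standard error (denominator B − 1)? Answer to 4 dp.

SE* = 3.7259

Bootstrap SE is the standard deviation of the 12 replicate maximums.
Mean of replicates: (21.58 + 28.19 + 21.59 + 28.19 + 21.41 + 28.19 + 28.19 + 18.57 + 28.19 + 28.19 + 28.19 + 28.19) / 12 = 308.67000 / 12 = 25.72250
Sum of squared deviations: (−4.14250)² + (+2.46750)² + (−4.13250)² + (+2.46750)² + (−4.31250)² + (+2.46750)² + (+2.46750)² + (−7.15250)² + (+2.46750)² + (+2.46750)² + (+2.46750)² + (+2.46750)² = 152.70223
Variance = 152.70223 / 11 = 13.88202
SE* = √13.88202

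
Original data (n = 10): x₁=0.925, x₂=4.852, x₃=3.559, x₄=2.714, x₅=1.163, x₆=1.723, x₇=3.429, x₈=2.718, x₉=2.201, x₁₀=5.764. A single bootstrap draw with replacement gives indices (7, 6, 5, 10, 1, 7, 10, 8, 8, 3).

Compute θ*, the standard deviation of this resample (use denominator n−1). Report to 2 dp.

Resample values: 3.429, 1.723, 1.163, 5.764, 0.925, 3.429, 5.764, 2.718, 2.718, 3.559.
Mean = 3.1192; sum of squared deviations = 25.2878
s² = 25.2878 / 9 = 2.8098
s = √2.8098 = 1.68

θ* = 1.68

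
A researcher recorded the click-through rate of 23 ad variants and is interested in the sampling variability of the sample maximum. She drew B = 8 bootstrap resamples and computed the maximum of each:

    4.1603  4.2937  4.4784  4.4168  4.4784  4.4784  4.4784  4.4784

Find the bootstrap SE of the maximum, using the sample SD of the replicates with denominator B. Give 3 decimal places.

SE* = 0.111

Bootstrap SE is the standard deviation of the 8 replicate maximums.
Mean of replicates: (4.1603 + 4.2937 + 4.4784 + 4.4168 + 4.4784 + 4.4784 + 4.4784 + 4.4784) / 8 = 35.26280 / 8 = 4.40785
Sum of squared deviations: (−0.24755)² + (−0.11415)² + (+0.07055)² + (+0.00895)² + (+0.07055)² + (+0.07055)² + (+0.07055)² + (+0.07055)² = 0.09928
Variance = 0.09928 / 8 = 0.01241
SE* = √0.01241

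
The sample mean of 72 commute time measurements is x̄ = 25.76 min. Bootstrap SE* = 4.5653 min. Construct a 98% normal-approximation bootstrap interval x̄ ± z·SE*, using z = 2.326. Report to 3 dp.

Margin = 2.326 × 4.5653 = 10.6189
Interval: 25.76 ± 10.6189

(15.141, 36.379)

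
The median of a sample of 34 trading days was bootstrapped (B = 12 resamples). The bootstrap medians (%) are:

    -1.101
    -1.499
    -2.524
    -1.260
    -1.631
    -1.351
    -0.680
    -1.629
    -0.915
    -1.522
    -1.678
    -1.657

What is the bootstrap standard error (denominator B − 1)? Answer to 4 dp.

SE* = 0.4639

Bootstrap SE is the standard deviation of the 12 replicate medians.
Mean of replicates: ((-1.101) + (-1.499) + (-2.524) + (-1.260) + (-1.631) + (-1.351) + (-0.680) + (-1.629) + (-0.915) + (-1.522) + (-1.678) + (-1.657)) / 12 = -17.44700 / 12 = -1.45392
Sum of squared deviations: (+0.35292)² + (−0.04508)² + (−1.07008)² + (+0.19392)² + (−0.17708)² + (+0.10292)² + (+0.77392)² + (−0.17508)² + (+0.53892)² + (−0.06808)² + (−0.22408)² + (−0.20308)² = 2.36734
Variance = 2.36734 / 11 = 0.21521
SE* = √0.21521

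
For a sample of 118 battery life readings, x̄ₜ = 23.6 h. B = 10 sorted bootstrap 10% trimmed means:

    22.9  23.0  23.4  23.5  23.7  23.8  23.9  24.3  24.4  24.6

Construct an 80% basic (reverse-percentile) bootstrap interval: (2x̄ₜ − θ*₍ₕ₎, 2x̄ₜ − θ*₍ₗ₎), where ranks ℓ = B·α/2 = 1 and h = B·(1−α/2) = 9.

Percentile endpoints at ranks 1 and 9: θ*₍1₎ = 22.9, θ*₍9₎ = 24.4.
Basic interval reflects these around x̄ₜ:
  lower = 2 × 23.6 − 24.4 = 22.8
  upper = 2 × 23.6 − 22.9 = 24.3

(22.8, 24.3)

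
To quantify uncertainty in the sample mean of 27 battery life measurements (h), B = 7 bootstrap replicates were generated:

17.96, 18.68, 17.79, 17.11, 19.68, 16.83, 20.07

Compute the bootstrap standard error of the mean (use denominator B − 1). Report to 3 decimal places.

Bootstrap SE is the standard deviation of the 7 replicate means.
Mean of replicates: (17.96 + 18.68 + 17.79 + 17.11 + 19.68 + 16.83 + 20.07) / 7 = 128.1200 / 7 = 18.3029
Sum of squared deviations: (−0.3429)² + (+0.3771)² + (−0.5129)² + (−1.1929)² + (+1.3771)² + (−1.4729)² + (+1.7671)² = 9.1343
Variance = 9.1343 / 6 = 1.5224
SE* = √1.5224

SE* = 1.234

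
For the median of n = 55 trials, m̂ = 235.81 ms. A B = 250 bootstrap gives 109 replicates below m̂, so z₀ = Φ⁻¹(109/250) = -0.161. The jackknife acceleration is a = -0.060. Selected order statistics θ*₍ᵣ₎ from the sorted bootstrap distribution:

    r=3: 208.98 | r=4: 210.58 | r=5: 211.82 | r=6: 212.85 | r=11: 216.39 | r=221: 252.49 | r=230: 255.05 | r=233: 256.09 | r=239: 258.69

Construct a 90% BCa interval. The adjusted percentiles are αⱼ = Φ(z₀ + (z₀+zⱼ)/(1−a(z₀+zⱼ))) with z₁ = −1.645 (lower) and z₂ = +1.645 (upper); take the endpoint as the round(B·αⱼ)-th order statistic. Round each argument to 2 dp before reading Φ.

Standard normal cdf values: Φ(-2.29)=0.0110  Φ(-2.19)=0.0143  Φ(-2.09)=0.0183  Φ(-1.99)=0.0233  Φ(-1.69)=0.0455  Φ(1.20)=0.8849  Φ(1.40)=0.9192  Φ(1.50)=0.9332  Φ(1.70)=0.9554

(210.58, 252.49)

Lower: z₀ + z₁ = -0.161 + (-1.645) = -1.806; 1 − a(z₀+z₁) = 1 − (-0.060)(-1.806) = 0.8916; argument = -0.161 + (-1.806)/0.8916 = -2.1865 → -2.19.
α₁ = Φ(-2.19) = 0.0143; rank = round(250 × 0.0143) = 4; θ*₍4₎ = 210.58.
Upper: z₀ + z₂ = 1.484; 1 − a(z₀+z₂) = 1.0890; argument = 1.2017 → 1.20; α₂ = 0.8849; rank = 221; θ*₍221₎ = 252.49.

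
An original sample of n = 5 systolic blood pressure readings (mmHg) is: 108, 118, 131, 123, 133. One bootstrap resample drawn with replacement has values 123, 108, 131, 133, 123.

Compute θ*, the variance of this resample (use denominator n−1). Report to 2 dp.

θ* = 96.80

Mean = 123.6000; sum of squared deviations = 387.2000
s² = 387.2000 / 4 = 96.8000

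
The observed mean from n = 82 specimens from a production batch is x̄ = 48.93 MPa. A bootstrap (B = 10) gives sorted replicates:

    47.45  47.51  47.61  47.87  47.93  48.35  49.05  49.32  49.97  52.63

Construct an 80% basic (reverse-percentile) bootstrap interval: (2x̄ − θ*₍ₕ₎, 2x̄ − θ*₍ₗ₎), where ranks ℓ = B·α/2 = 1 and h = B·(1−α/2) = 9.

(47.89, 50.41)

Percentile endpoints at ranks 1 and 9: θ*₍1₎ = 47.45, θ*₍9₎ = 49.97.
Basic interval reflects these around x̄:
  lower = 2 × 48.93 − 49.97 = 47.89
  upper = 2 × 48.93 − 47.45 = 50.41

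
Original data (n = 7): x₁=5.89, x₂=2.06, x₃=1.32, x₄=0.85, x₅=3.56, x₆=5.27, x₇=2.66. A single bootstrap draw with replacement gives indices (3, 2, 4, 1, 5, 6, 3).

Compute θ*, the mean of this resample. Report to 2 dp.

Resample values: 1.32, 2.06, 0.85, 5.89, 3.56, 5.27, 1.32.
Mean = (1.32 + 2.06 + 0.85 + 5.89 + 3.56 + 5.27 + 1.32) / 7 = 20.270 / 7 = 2.90

θ* = 2.90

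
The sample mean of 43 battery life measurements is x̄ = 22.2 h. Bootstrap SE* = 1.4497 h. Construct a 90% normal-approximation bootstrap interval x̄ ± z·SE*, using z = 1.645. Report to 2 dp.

Margin = 1.645 × 1.4497 = 2.385
Interval: 22.2 ± 2.385

(19.82, 24.58)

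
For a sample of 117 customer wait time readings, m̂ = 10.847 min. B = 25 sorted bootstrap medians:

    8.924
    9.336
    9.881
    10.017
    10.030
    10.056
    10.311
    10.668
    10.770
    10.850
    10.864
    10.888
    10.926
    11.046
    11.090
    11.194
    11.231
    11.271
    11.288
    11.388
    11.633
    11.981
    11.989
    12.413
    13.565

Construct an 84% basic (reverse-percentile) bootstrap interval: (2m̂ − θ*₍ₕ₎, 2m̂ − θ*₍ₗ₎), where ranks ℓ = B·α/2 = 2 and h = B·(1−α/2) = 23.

Percentile endpoints at ranks 2 and 23: θ*₍2₎ = 9.336, θ*₍23₎ = 11.989.
Basic interval reflects these around m̂:
  lower = 2 × 10.847 − 11.989 = 9.705
  upper = 2 × 10.847 − 9.336 = 12.358

(9.705, 12.358)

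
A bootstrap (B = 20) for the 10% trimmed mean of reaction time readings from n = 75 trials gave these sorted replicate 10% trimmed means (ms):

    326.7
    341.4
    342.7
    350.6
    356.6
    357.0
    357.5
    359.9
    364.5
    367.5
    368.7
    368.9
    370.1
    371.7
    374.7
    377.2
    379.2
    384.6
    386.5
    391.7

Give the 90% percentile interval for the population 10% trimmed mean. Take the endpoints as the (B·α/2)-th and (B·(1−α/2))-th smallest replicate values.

(326.7, 386.5)

α = 0.10; lower rank = 20 × 0.050 = 1; upper rank = 20 × 0.950 = 19.
The 1st smallest replicate is 326.7; the 19th is 386.5.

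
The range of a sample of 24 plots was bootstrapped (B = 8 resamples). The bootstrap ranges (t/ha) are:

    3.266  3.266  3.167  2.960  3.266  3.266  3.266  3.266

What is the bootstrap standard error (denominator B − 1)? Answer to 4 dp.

Bootstrap SE is the standard deviation of the 8 replicate ranges.
Mean of replicates: (3.266 + 3.266 + 3.167 + 2.960 + 3.266 + 3.266 + 3.266 + 3.266) / 8 = 25.723000 / 8 = 3.215375
Sum of squared deviations: (+0.050625)² + (+0.050625)² + (−0.048375)² + (−0.255375)² + (+0.050625)² + (+0.050625)² + (+0.050625)² + (+0.050625)² = 0.082934
Variance = 0.082934 / 7 = 0.011848
SE* = √0.011848

SE* = 0.1088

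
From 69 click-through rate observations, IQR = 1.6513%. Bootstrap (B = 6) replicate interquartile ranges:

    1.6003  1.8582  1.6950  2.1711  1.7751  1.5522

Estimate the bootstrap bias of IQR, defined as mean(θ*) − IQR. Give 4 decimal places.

bias = +0.1240

mean(θ*) = (1.6003 + 1.8582 + 1.6950 + 2.1711 + 1.7751 + 1.5522) / 6 = 1.77532
bias = 1.77532 − 1.6513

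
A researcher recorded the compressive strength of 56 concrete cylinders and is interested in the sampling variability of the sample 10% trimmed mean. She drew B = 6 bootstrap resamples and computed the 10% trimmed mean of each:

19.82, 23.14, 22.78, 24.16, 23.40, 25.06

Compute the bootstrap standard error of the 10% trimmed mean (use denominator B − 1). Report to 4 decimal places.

SE* = 1.7837

Bootstrap SE is the standard deviation of the 6 replicate 10% trimmed means.
Mean of replicates: (19.82 + 23.14 + 22.78 + 24.16 + 23.40 + 25.06) / 6 = 138.36000 / 6 = 23.06000
Sum of squared deviations: (−3.24000)² + (+0.08000)² + (−0.28000)² + (+1.10000)² + (+0.34000)² + (+2.00000)² = 15.90800
Variance = 15.90800 / 5 = 3.18160
SE* = √3.18160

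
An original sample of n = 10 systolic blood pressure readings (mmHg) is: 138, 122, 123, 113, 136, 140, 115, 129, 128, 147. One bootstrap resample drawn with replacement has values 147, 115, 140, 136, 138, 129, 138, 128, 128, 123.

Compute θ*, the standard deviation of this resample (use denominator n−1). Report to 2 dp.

θ* = 9.35

Mean = 132.2000; sum of squared deviations = 787.6000
s² = 787.6000 / 9 = 87.5111
s = √87.5111 = 9.35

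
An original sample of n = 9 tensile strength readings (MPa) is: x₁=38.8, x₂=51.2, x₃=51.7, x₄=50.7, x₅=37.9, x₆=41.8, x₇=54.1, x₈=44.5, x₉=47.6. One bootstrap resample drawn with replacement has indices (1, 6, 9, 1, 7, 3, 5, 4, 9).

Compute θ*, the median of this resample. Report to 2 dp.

Resample values: 38.8, 41.8, 47.6, 38.8, 54.1, 51.7, 37.9, 50.7, 47.6.
Sorted: 37.9, 38.8, 38.8, 41.8, 47.6, 47.6, 50.7, 51.7, 54.1
Median = middle value = 47.60

θ* = 47.60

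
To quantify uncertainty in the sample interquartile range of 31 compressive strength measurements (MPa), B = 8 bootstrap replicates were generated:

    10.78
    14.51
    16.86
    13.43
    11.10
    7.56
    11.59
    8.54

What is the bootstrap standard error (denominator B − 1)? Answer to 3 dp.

Bootstrap SE is the standard deviation of the 8 replicate interquartile ranges.
Mean of replicates: (10.78 + 14.51 + 16.86 + 13.43 + 11.10 + 7.56 + 11.59 + 8.54) / 8 = 94.3700 / 8 = 11.7962
Sum of squared deviations: (−1.0162)² + (+2.7138)² + (+5.0638)² + (+1.6338)² + (−0.6962)² + (−4.2362)² + (−0.2062)² + (−3.2562)² = 65.7842
Variance = 65.7842 / 7 = 9.3977
SE* = √9.3977

SE* = 3.066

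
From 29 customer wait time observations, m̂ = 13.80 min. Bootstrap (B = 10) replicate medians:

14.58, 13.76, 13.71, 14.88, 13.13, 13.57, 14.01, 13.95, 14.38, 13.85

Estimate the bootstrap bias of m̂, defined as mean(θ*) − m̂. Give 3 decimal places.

bias = +0.182

mean(θ*) = (14.58 + 13.76 + 13.71 + 14.88 + 13.13 + 13.57 + 14.01 + 13.95 + 14.38 + 13.85) / 10 = 13.9820
bias = 13.9820 − 13.80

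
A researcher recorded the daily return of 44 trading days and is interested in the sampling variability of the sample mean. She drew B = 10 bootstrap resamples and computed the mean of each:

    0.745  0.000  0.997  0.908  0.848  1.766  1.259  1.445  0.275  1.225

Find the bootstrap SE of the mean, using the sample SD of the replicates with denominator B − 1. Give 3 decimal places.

Bootstrap SE is the standard deviation of the 10 replicate means.
Mean of replicates: (0.745 + 0.000 + 0.997 + 0.908 + 0.848 + 1.766 + 1.259 + 1.445 + 0.275 + 1.225) / 10 = 9.4680 / 10 = 0.9468
Sum of squared deviations: (−0.2018)² + (−0.9468)² + (+0.0502)² + (−0.0388)² + (−0.0988)² + (+0.8192)² + (+0.3122)² + (+0.4982)² + (−0.6718)² + (+0.2782)² = 2.4964
Variance = 2.4964 / 9 = 0.2774
SE* = √0.2774

SE* = 0.527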